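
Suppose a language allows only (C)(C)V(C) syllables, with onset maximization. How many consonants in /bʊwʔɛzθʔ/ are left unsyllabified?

2

Syllabifying with onset maximization leaves /θ/, /ʔ/ stranded (at most one coda consonant is licensed; onsets may contain at most 2 consonants).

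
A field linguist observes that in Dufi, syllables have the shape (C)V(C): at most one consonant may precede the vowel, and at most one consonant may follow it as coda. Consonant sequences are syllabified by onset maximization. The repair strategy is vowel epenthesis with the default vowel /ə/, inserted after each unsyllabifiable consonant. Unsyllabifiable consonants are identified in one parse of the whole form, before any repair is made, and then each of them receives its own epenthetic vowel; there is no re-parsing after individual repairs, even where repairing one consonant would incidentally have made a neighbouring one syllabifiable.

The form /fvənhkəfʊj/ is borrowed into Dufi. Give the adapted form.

Under (C)V(C), the unsyllabifiable consonants are /f/, /h/ (at most one coda consonant is licensed; onsets are limited to one consonant).
Each unlicensed consonant becomes the onset of a new syllable: /f/ → /fə/, /h/ → /hə/.

fəvənhəkəfʊj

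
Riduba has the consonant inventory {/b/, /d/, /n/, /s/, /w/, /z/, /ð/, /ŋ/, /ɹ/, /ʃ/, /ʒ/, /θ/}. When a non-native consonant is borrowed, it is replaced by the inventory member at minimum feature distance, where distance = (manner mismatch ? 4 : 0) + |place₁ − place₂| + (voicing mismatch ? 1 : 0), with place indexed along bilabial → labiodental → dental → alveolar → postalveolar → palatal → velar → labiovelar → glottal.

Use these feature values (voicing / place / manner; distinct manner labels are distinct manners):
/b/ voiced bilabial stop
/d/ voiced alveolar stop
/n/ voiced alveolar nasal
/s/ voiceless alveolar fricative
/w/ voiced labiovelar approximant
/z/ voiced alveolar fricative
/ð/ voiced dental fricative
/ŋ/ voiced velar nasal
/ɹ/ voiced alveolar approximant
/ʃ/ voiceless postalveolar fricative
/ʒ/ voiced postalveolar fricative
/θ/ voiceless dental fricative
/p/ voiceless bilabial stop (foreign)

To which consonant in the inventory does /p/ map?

/b/ is closest: same manner (stop), place distance 0 (bilabial→bilabial), voicing differs (+1); total 1. Next closest is /d/ at distance 4.

b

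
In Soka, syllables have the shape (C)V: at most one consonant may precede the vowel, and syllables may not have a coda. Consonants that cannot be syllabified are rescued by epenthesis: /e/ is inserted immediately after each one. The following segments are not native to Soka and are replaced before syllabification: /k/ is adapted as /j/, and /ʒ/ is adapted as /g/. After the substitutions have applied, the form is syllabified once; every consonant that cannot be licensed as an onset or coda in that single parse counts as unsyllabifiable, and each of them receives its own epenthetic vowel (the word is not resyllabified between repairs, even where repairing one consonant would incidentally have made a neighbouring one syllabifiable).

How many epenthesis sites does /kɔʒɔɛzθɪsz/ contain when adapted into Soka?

3

After substitution the input is /jɔgɔɛzθɪsz/.
The unsyllabifiable consonants are /z/, /s/, /z/; each receives one epenthetic vowel.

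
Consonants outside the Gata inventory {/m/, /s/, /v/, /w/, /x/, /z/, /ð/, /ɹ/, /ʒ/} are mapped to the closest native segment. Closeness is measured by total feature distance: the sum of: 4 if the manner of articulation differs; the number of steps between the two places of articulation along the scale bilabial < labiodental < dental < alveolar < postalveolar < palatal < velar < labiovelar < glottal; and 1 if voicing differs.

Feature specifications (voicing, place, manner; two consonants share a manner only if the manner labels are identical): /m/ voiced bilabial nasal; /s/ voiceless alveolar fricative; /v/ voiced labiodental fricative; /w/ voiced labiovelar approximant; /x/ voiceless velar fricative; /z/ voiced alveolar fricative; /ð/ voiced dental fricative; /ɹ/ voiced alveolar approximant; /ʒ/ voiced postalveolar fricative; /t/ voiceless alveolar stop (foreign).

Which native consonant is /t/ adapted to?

/s/ is closest: manner differs (stop→fricative, +4), place distance 0 (alveolar→alveolar), same voicing; total 4. Next closest is /z/ at distance 5.

s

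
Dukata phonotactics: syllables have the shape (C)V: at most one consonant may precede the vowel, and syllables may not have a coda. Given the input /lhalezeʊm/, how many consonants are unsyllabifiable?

2

Syllabifying with onset maximization leaves /l/, /m/ stranded (no codas are permitted; onsets are limited to one consonant).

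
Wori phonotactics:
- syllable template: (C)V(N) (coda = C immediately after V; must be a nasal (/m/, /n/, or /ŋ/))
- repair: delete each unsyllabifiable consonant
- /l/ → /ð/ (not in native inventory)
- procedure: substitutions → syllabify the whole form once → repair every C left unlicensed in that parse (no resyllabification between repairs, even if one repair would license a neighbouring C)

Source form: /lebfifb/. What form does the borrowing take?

ðefi

Substitution: /l/ → /ð/, giving /ðebfifb/.
The consonants /b/, /f/, /b/ cannot be parsed into a legal (C)V(N) syllable (only a nasal (/m/, /n/, or /ŋ/) is licensed in coda position; onsets are limited to one consonant).
Deletion applies to /b/, /f/, /b/.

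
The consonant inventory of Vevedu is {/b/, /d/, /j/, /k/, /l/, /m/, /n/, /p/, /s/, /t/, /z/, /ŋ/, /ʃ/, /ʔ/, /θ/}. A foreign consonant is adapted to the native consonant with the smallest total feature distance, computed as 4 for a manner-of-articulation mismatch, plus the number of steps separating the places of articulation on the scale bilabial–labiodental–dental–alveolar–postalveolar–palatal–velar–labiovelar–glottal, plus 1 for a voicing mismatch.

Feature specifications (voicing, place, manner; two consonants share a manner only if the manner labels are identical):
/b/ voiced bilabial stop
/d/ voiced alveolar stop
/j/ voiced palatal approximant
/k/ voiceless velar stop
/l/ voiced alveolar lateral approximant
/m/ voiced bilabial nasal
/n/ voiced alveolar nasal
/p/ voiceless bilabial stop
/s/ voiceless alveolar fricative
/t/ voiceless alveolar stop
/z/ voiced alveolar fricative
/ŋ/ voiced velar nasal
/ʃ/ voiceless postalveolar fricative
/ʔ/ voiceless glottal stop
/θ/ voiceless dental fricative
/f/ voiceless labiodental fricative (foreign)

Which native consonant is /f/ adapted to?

/θ/ is closest: same manner (fricative), place distance 1 (labiodental→dental), same voicing; total 1. Next closest is /s/ at distance 2.

θ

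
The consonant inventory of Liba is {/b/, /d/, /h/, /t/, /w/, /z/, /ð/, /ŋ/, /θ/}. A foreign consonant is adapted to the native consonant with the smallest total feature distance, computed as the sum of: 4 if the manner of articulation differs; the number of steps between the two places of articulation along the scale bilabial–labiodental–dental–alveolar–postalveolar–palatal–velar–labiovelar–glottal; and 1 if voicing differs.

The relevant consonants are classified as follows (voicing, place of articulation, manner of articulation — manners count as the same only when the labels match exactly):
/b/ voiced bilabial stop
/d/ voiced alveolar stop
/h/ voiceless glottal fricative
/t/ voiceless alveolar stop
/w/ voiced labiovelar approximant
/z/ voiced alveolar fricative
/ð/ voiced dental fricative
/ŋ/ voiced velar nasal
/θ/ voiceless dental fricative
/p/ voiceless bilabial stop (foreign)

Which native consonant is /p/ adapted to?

b

/b/ is closest: same manner (stop), place distance 0 (bilabial→bilabial), voicing differs (+1); total 1. Next closest is /t/ at distance 3.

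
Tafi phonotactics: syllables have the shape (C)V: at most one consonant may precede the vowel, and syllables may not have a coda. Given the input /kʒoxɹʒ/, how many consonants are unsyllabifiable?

Syllabifying with onset maximization leaves /k/, /x/, /ɹ/, /ʒ/ stranded (no codas are permitted; onsets are limited to one consonant).

4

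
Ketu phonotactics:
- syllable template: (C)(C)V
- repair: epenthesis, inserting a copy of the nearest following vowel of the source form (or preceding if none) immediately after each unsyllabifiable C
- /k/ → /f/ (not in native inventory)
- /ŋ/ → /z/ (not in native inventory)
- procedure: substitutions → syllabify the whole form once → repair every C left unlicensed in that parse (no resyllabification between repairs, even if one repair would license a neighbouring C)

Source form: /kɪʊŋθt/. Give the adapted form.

Substitution: /k/ → /f/, /ŋ/ → /z/, giving /fɪʊzθt/.
Under (C)(C)V, the unsyllabifiable consonants are /z/, /θ/, /t/ (no codas are permitted; onsets may contain at most 2 consonants).
Epenthesis after each stranded consonant: /z/ → /zʊ/, /θ/ → /θʊ/, /t/ → /tʊ/.

fɪʊzʊθʊtʊ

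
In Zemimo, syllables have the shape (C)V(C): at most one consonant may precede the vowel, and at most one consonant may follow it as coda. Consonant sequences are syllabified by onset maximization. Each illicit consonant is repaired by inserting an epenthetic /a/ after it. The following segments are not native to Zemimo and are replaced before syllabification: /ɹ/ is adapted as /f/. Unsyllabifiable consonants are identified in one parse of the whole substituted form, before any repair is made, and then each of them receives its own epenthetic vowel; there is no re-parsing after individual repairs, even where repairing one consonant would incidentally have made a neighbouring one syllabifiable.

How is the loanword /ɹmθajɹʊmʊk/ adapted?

Substitution: /ɹ/ → /f/, giving /fmθajfʊmʊk/.
Under (C)V(C), the unsyllabifiable consonants are /f/, /m/ (at most one coda consonant is licensed; onsets are limited to one consonant).
Each unlicensed consonant becomes the onset of a new syllable: /f/ → /fa/, /m/ → /ma/.

famaθajfʊmʊk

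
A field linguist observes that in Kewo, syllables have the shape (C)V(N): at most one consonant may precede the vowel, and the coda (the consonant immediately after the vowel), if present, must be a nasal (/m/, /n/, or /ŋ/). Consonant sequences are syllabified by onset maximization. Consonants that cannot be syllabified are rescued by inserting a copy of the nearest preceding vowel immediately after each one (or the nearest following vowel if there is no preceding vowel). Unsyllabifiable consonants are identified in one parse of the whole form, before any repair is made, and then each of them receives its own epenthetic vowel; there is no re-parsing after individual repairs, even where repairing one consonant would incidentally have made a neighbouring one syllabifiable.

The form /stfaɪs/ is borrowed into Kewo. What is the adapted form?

Syllabifying with onset maximization leaves /s/, /t/, /s/ stranded (only a nasal (/m/, /n/, or /ŋ/) is licensed in coda position; onsets are limited to one consonant).
Each unlicensed consonant becomes the onset of a new syllable: /s/ → /sa/, /t/ → /ta/, /s/ → /sɪ/.

satafaɪsɪ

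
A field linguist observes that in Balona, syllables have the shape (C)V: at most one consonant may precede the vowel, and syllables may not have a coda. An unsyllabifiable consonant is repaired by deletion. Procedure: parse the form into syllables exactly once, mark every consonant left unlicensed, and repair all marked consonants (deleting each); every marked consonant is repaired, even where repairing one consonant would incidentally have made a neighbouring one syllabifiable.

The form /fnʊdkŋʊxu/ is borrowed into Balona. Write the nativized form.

The consonants /f/, /d/, /k/ cannot be parsed into a legal (C)V syllable (no codas are permitted; onsets are limited to one consonant).
Deletion applies to /f/, /d/, /k/.

nʊŋʊxu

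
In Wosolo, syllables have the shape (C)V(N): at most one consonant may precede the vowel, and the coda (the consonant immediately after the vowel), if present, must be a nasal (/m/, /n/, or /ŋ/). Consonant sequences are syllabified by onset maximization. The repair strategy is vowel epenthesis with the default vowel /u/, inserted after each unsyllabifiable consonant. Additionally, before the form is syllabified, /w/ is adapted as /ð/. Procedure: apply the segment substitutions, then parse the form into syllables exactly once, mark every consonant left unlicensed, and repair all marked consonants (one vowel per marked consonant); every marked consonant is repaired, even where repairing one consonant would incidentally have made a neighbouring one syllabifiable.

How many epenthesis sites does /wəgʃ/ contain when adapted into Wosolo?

2

After substitution the input is /ðəgʃ/.
The unsyllabifiable consonants are /g/, /ʃ/; each receives one epenthetic vowel.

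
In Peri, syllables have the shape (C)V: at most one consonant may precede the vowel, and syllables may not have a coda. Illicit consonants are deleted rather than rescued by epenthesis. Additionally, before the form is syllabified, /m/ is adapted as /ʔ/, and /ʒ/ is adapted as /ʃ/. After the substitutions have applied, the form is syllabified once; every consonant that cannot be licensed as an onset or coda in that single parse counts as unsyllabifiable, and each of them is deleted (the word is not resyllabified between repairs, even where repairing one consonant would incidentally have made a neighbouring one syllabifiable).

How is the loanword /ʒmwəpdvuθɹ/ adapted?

Substitution: /ʒ/ → /ʃ/, /m/ → /ʔ/, giving /ʃʔwəpdvuθɹ/.
Under (C)V, the unsyllabifiable consonants are /ʃ/, /ʔ/, /p/, /d/, /θ/, /ɹ/ (no codas are permitted; onsets are limited to one consonant).
Each unlicensed consonant is deleted: /ʃ/, /ʔ/, /p/, /d/, /θ/, /ɹ/.

wəvu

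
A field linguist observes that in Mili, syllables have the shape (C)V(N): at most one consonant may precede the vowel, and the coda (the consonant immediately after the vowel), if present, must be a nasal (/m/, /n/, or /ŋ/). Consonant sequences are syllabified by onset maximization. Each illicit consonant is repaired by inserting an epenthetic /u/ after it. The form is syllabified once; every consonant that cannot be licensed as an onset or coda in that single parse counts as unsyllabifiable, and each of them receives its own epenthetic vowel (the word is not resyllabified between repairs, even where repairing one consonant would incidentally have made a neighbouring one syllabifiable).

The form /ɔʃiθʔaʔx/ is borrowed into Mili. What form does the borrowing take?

The consonants /θ/, /ʔ/, /x/ cannot be parsed into a legal (C)V(N) syllable (only a nasal (/m/, /n/, or /ŋ/) is licensed in coda position; onsets are limited to one consonant).
Epenthesis after each stranded consonant: /θ/ → /θu/, /ʔ/ → /ʔu/, /x/ → /xu/.

ɔʃiθuʔaʔuxu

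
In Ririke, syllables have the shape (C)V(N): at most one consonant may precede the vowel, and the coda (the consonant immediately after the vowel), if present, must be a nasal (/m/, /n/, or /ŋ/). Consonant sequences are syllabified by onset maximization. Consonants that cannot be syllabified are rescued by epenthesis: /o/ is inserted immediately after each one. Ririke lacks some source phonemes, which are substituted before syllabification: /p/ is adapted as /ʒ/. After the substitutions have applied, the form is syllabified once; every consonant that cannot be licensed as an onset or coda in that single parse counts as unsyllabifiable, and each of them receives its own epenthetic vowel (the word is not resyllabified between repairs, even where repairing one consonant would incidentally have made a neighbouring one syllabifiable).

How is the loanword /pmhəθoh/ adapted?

Substitution: /p/ → /ʒ/, giving /ʒmhəθoh/.
The consonants /ʒ/, /m/, /h/ cannot be parsed into a legal (C)V(N) syllable (only a nasal (/m/, /n/, or /ŋ/) is licensed in coda position; onsets are limited to one consonant).
Inserting the epenthetic vowel yields /ʒ/ → /ʒo/, /m/ → /mo/, /h/ → /ho/.

ʒomohəθoho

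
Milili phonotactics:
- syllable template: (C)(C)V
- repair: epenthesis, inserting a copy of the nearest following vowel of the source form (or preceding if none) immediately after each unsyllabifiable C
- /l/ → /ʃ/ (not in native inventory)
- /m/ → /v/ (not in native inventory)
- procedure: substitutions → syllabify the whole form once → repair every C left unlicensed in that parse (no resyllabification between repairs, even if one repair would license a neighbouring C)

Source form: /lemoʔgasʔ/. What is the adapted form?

ʃevoʔgasaʔa

Substitution: /l/ → /ʃ/, /m/ → /v/, giving /ʃevoʔgasʔ/.
Under (C)(C)V, the unsyllabifiable consonants are /s/, /ʔ/ (no codas are permitted; onsets may contain at most 2 consonants).
Epenthesis after each stranded consonant: /s/ → /sa/, /ʔ/ → /ʔa/.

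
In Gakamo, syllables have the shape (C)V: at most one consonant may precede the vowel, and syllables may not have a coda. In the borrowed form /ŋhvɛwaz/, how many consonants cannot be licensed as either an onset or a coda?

Syllabifying with onset maximization leaves /ŋ/, /h/, /z/ stranded (no codas are permitted; onsets are limited to one consonant).

3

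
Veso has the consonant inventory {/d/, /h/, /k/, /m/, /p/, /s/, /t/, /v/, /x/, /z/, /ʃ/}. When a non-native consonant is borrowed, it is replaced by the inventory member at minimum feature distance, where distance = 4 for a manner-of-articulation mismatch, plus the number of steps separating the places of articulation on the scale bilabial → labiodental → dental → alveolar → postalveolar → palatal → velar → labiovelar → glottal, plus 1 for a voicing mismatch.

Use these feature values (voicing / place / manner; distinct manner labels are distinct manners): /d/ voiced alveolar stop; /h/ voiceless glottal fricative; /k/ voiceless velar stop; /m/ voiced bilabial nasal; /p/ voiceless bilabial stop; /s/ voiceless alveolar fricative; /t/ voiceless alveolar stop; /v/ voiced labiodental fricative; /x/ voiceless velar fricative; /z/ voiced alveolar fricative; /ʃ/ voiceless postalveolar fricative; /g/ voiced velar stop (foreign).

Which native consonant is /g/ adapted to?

/k/ is closest: same manner (stop), place distance 0 (velar→velar), voicing differs (+1); total 1. Next closest is /d/ at distance 3.

k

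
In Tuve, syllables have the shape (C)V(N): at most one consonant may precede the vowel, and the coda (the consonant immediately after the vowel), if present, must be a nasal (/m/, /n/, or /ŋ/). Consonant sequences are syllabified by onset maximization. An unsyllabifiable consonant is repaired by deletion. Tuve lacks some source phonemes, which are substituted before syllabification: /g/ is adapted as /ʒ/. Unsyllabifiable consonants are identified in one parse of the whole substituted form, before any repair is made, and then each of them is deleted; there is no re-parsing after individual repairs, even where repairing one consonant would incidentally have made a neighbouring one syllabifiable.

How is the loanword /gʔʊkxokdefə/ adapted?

Substitution: /g/ → /ʒ/, giving /ʒʔʊkxokdefə/.
Syllabifying with onset maximization leaves /ʒ/, /k/, /k/ stranded (only a nasal (/m/, /n/, or /ŋ/) is licensed in coda position; onsets are limited to one consonant).
Each unlicensed consonant is deleted: /ʒ/, /k/, /k/.

ʔʊxodefə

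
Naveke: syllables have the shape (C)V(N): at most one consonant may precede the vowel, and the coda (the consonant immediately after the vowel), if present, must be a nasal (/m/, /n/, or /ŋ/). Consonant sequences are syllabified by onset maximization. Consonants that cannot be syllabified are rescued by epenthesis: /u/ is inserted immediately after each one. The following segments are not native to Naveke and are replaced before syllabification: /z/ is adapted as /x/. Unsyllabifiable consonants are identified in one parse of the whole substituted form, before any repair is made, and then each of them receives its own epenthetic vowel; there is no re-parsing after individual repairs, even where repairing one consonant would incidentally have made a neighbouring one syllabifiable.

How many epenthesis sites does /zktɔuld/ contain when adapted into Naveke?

After substitution the input is /xktɔuld/.
The unsyllabifiable consonants are /x/, /k/, /l/, /d/; each receives one epenthetic vowel.

4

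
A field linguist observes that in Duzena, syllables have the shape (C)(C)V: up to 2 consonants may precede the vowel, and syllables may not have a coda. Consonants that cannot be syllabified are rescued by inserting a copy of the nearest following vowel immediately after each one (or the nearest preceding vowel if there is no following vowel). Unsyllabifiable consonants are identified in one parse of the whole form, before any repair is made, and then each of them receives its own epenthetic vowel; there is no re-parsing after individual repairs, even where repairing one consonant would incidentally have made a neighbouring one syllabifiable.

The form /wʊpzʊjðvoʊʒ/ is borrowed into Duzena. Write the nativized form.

wʊpzʊjoðvoʊʒʊ

Under (C)(C)V, the unsyllabifiable consonants are /j/, /ʒ/ (no codas are permitted; onsets may contain at most 2 consonants).
Epenthesis after each stranded consonant: /j/ → /jo/, /ʒ/ → /ʒʊ/.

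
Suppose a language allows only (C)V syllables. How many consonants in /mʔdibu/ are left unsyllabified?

Syllabifying with onset maximization leaves /m/, /ʔ/ stranded (no codas are permitted; onsets are limited to one consonant).

2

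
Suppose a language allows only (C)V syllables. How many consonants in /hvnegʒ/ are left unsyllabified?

4

Syllabifying with onset maximization leaves /h/, /v/, /g/, /ʒ/ stranded (no codas are permitted; onsets are limited to one consonant).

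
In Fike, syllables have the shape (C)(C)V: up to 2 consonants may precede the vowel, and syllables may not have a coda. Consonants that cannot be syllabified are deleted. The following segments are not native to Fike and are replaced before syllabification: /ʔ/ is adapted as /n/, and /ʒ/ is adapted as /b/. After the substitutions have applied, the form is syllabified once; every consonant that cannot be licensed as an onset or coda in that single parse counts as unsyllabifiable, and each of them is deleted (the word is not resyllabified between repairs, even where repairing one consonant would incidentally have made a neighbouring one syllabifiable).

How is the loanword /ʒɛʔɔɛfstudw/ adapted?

bɛnɔɛstu

Substitution: /ʒ/ → /b/, /ʔ/ → /n/, giving /bɛnɔɛfstudw/.
Under (C)(C)V, the unsyllabifiable consonants are /f/, /d/, /w/ (no codas are permitted; onsets may contain at most 2 consonants).
Each unlicensed consonant is deleted: /f/, /d/, /w/.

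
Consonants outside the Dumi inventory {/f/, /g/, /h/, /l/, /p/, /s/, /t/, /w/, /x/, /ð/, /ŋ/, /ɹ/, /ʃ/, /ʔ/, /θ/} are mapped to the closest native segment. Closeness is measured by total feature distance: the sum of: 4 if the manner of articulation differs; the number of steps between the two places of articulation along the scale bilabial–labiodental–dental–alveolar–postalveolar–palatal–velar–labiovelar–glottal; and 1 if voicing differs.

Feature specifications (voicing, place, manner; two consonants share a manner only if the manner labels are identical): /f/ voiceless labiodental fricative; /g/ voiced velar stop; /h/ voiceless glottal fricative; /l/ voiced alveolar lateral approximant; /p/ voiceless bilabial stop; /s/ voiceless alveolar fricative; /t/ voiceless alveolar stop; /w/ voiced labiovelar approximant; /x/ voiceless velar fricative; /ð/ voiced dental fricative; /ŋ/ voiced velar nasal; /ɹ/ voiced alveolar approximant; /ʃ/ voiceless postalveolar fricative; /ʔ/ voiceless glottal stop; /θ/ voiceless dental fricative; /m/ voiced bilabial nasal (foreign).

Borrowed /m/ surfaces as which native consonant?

p

/p/ is closest: manner differs (nasal→stop, +4), place distance 0 (bilabial→bilabial), voicing differs (+1); total 5. Next closest is /f/ at distance 6.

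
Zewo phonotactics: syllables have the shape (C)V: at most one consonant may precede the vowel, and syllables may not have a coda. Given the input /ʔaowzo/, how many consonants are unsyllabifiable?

The consonants /w/ cannot be parsed into a legal (C)V syllable (no codas are permitted; onsets are limited to one consonant).

1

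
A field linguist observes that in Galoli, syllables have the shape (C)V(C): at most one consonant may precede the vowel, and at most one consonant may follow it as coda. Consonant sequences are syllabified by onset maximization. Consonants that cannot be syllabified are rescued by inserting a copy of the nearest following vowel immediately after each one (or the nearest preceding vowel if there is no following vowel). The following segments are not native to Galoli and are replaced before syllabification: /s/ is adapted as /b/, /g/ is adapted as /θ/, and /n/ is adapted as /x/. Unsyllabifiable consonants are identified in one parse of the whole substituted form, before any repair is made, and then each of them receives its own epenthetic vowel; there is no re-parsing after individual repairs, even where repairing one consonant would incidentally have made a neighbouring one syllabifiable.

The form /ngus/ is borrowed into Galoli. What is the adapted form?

Substitution: /n/ → /x/, /g/ → /θ/, /s/ → /b/, giving /xθub/.
Under (C)V(C), the unsyllabifiable consonants are /x/ (at most one coda consonant is licensed; onsets are limited to one consonant).
Each unlicensed consonant becomes the onset of a new syllable: /x/ → /xu/.

xuθub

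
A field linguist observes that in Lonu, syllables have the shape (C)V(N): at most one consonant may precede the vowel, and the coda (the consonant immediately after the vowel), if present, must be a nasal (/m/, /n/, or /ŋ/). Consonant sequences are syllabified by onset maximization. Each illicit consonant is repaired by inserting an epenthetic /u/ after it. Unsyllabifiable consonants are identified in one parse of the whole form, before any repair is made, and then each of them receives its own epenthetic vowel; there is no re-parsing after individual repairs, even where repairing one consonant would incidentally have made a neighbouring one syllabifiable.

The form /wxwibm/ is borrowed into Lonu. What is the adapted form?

Syllabifying with onset maximization leaves /w/, /x/, /b/, /m/ stranded (only a nasal (/m/, /n/, or /ŋ/) is licensed in coda position; onsets are limited to one consonant).
Inserting the epenthetic vowel yields /w/ → /wu/, /x/ → /xu/, /b/ → /bu/, /m/ → /mu/.

wuxuwibumu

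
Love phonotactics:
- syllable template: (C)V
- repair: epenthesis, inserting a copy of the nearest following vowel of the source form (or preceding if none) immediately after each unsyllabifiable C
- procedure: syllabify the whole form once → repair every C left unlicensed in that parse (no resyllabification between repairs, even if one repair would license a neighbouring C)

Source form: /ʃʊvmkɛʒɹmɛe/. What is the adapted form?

ʃʊvɛmɛkɛʒɛɹɛmɛe

The consonants /v/, /m/, /ʒ/, /ɹ/ cannot be parsed into a legal (C)V syllable (no codas are permitted; onsets are limited to one consonant).
Each unlicensed consonant becomes the onset of a new syllable: /v/ → /vɛ/, /m/ → /mɛ/, /ʒ/ → /ʒɛ/, /ɹ/ → /ɹɛ/.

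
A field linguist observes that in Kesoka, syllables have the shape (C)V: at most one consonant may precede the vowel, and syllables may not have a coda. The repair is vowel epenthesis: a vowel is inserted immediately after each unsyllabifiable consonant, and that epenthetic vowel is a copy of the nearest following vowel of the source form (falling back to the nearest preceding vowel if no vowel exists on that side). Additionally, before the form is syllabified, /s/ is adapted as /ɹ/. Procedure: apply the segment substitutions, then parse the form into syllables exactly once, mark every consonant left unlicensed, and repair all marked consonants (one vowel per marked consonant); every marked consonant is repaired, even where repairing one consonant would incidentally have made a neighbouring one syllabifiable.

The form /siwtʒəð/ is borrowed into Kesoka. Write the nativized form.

ɹiwətəʒəðə

Substitution: /s/ → /ɹ/, giving /ɹiwtʒəð/.
Syllabifying with onset maximization leaves /w/, /t/, /ð/ stranded (no codas are permitted; onsets are limited to one consonant).
Epenthesis after each stranded consonant: /w/ → /wə/, /t/ → /tə/, /ð/ → /ðə/.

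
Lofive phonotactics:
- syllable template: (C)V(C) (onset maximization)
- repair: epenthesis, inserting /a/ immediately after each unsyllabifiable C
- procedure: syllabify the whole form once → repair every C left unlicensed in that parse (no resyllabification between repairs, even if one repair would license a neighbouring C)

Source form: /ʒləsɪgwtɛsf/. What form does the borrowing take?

ʒaləsɪgwatɛsfa

Syllabifying with onset maximization leaves /ʒ/, /w/, /f/ stranded (at most one coda consonant is licensed; onsets are limited to one consonant).
Each unlicensed consonant becomes the onset of a new syllable: /ʒ/ → /ʒa/, /w/ → /wa/, /f/ → /fa/.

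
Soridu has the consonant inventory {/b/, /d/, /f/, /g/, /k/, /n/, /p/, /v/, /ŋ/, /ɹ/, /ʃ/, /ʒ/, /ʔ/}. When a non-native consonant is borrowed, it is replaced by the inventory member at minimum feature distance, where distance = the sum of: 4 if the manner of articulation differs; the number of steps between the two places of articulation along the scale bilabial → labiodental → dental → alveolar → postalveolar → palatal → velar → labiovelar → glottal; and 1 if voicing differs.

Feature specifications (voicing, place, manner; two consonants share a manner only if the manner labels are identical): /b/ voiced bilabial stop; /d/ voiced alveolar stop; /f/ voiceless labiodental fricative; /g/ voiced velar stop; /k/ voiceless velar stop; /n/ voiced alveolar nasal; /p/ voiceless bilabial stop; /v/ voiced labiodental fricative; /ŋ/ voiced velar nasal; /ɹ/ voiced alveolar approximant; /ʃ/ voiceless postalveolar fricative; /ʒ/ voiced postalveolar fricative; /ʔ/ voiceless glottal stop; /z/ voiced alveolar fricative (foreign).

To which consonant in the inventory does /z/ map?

/ʒ/ is closest: same manner (fricative), place distance 1 (alveolar→postalveolar), same voicing; total 1. Next closest is /v/ at distance 2.

ʒ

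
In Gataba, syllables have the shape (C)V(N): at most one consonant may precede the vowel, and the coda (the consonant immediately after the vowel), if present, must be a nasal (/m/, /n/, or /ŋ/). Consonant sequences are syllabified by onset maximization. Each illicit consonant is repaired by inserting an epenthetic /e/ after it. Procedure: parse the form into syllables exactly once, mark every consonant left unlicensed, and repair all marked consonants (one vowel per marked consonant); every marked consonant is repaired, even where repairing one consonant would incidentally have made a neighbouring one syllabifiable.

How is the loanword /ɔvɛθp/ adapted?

ɔvɛθepe

Syllabifying with onset maximization leaves /θ/, /p/ stranded (only a nasal (/m/, /n/, or /ŋ/) is licensed in coda position; onsets are limited to one consonant).
Inserting the epenthetic vowel yields /θ/ → /θe/, /p/ → /pe/.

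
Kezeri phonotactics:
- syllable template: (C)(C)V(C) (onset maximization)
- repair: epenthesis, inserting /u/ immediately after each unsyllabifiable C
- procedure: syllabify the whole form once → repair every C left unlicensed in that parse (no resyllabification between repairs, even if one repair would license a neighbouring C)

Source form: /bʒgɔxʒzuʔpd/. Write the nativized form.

buʒgɔxʒzuʔpudu

The consonants /b/, /p/, /d/ cannot be parsed into a legal (C)(C)V(C) syllable (at most one coda consonant is licensed; onsets may contain at most 2 consonants).
Epenthesis after each stranded consonant: /b/ → /bu/, /p/ → /pu/, /d/ → /du/.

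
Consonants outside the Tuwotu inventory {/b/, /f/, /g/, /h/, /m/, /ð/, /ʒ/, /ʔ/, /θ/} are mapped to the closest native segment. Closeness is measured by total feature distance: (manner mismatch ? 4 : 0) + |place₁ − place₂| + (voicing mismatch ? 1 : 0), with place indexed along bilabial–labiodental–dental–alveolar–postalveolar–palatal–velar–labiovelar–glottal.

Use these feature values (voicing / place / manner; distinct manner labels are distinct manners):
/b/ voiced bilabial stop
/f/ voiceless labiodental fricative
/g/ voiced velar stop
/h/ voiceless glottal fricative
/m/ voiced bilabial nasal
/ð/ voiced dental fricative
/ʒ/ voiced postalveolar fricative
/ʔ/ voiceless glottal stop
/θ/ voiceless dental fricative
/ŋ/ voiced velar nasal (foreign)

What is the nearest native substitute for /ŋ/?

g

/g/ is closest: manner differs (nasal→stop, +4), place distance 0 (velar→velar), same voicing; total 4. Next closest is /m/ at distance 6.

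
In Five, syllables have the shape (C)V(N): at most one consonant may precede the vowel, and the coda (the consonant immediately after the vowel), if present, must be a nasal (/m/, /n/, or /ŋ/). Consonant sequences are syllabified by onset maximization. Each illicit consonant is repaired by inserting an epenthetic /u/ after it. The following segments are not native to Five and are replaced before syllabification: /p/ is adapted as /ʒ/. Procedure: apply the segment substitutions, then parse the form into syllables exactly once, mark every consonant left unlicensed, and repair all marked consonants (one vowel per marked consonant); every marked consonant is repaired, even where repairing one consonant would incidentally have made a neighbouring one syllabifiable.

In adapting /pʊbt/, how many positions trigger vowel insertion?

After substitution the input is /ʒʊbt/.
The unsyllabifiable consonants are /b/, /t/; each receives one epenthetic vowel.

2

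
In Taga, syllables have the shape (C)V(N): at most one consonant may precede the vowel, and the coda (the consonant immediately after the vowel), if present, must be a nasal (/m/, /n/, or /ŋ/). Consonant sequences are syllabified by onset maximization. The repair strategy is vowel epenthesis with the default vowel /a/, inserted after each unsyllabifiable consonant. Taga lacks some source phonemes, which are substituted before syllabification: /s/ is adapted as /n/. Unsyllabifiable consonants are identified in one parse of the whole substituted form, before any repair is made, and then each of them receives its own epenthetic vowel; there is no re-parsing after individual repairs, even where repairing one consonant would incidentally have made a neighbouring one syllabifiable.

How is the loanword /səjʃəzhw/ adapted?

Substitution: /s/ → /n/, giving /nəjʃəzhw/.
The consonants /j/, /z/, /h/, /w/ cannot be parsed into a legal (C)V(N) syllable (only a nasal (/m/, /n/, or /ŋ/) is licensed in coda position; onsets are limited to one consonant).
Each unlicensed consonant becomes the onset of a new syllable: /j/ → /ja/, /z/ → /za/, /h/ → /ha/, /w/ → /wa/.

nəjaʃəzahawa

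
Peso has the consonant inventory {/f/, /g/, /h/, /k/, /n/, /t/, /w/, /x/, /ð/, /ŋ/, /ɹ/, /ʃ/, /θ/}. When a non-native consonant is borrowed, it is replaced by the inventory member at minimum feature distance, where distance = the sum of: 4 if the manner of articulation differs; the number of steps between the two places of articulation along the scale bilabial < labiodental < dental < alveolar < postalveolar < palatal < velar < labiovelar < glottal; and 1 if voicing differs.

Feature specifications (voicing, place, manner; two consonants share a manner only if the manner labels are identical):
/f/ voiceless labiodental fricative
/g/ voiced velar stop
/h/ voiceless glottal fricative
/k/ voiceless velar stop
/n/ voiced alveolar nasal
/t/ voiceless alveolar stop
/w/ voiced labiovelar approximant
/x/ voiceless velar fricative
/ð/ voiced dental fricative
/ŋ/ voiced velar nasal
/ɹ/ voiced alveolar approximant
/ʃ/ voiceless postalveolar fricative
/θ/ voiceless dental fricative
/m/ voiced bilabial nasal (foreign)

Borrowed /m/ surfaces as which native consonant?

n

/n/ is closest: same manner (nasal), place distance 3 (bilabial→alveolar), same voicing; total 3. Next closest is /f/ at distance 6.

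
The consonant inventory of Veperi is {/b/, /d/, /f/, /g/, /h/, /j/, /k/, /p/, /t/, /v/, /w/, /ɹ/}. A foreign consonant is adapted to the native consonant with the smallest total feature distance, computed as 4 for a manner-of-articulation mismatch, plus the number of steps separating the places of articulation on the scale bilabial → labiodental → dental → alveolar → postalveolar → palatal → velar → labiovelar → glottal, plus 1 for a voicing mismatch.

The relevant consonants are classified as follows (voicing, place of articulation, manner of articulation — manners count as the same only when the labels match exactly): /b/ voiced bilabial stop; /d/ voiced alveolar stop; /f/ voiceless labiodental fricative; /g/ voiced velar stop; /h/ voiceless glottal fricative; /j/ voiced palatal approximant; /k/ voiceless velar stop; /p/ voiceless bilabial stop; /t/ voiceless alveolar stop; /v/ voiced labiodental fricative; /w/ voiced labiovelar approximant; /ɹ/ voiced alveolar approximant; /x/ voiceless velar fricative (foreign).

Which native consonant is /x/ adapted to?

/h/ is closest: same manner (fricative), place distance 2 (velar→glottal), same voicing; total 2. Next closest is /k/ at distance 4.

h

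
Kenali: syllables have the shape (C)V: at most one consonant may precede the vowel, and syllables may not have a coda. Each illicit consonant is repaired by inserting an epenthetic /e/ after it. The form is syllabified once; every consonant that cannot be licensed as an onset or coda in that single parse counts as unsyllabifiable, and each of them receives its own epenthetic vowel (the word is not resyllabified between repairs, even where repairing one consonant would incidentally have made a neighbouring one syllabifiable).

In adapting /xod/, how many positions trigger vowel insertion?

The unsyllabifiable consonants are /d/; each receives one epenthetic vowel.

1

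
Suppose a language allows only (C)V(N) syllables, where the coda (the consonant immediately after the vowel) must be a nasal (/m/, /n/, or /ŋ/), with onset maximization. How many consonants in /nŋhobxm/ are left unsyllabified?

Syllabifying with onset maximization leaves /n/, /ŋ/, /b/, /x/, /m/ stranded (only a nasal (/m/, /n/, or /ŋ/) is licensed in coda position; onsets are limited to one consonant).

5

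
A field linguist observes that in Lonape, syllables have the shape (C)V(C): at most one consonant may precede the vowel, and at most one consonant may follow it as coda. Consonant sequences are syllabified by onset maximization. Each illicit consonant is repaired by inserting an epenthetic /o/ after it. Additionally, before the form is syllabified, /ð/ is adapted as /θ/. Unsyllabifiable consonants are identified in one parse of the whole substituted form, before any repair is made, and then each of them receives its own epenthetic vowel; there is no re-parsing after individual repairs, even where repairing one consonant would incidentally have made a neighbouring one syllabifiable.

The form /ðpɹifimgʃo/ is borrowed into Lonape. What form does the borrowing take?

θopoɹifimgoʃo

Substitution: /ð/ → /θ/, giving /θpɹifimgʃo/.
The consonants /θ/, /p/, /g/ cannot be parsed into a legal (C)V(C) syllable (at most one coda consonant is licensed; onsets are limited to one consonant).
Inserting the epenthetic vowel yields /θ/ → /θo/, /p/ → /po/, /g/ → /go/.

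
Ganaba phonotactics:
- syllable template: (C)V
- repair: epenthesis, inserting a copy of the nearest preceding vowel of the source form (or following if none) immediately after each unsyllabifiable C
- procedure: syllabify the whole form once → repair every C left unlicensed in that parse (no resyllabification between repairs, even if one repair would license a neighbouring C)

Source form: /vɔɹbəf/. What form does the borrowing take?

Syllabifying with onset maximization leaves /ɹ/, /f/ stranded (no codas are permitted; onsets are limited to one consonant).
Epenthesis after each stranded consonant: /ɹ/ → /ɹɔ/, /f/ → /fə/.

vɔɹɔbəfə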